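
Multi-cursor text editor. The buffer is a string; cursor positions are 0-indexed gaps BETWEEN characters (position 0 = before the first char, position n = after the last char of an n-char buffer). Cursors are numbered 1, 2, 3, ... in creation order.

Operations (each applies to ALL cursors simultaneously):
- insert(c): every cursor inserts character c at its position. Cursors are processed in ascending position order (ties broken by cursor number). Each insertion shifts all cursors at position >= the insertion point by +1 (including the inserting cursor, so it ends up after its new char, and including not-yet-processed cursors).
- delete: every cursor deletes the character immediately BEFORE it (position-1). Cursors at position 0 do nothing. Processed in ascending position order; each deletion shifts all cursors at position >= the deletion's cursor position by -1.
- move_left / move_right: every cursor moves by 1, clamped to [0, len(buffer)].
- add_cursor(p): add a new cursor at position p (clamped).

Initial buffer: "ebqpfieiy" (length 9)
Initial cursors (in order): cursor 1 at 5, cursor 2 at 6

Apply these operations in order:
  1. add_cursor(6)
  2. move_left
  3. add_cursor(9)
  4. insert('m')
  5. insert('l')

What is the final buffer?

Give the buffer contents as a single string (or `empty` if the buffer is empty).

After op 1 (add_cursor(6)): buffer="ebqpfieiy" (len 9), cursors c1@5 c2@6 c3@6, authorship .........
After op 2 (move_left): buffer="ebqpfieiy" (len 9), cursors c1@4 c2@5 c3@5, authorship .........
After op 3 (add_cursor(9)): buffer="ebqpfieiy" (len 9), cursors c1@4 c2@5 c3@5 c4@9, authorship .........
After op 4 (insert('m')): buffer="ebqpmfmmieiym" (len 13), cursors c1@5 c2@8 c3@8 c4@13, authorship ....1.23....4
After op 5 (insert('l')): buffer="ebqpmlfmmllieiyml" (len 17), cursors c1@6 c2@11 c3@11 c4@17, authorship ....11.2323....44

Answer: ebqpmlfmmllieiyml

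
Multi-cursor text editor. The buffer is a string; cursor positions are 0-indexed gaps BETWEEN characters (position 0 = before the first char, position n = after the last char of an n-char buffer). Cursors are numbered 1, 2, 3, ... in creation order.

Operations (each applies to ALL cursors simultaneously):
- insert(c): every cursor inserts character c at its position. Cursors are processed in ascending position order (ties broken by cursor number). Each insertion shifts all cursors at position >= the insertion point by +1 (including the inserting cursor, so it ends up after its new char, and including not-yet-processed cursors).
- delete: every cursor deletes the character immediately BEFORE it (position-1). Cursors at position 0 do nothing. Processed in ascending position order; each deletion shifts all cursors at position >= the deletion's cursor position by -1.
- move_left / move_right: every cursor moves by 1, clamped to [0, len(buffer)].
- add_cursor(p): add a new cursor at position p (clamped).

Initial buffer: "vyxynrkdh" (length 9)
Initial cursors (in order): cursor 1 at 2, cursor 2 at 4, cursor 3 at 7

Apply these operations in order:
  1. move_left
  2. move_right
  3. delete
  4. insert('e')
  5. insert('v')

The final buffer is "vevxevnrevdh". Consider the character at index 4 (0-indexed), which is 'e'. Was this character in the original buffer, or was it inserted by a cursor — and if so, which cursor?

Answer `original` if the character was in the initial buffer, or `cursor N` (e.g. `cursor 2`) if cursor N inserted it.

After op 1 (move_left): buffer="vyxynrkdh" (len 9), cursors c1@1 c2@3 c3@6, authorship .........
After op 2 (move_right): buffer="vyxynrkdh" (len 9), cursors c1@2 c2@4 c3@7, authorship .........
After op 3 (delete): buffer="vxnrdh" (len 6), cursors c1@1 c2@2 c3@4, authorship ......
After op 4 (insert('e')): buffer="vexenredh" (len 9), cursors c1@2 c2@4 c3@7, authorship .1.2..3..
After op 5 (insert('v')): buffer="vevxevnrevdh" (len 12), cursors c1@3 c2@6 c3@10, authorship .11.22..33..
Authorship (.=original, N=cursor N): . 1 1 . 2 2 . . 3 3 . .
Index 4: author = 2

Answer: cursor 2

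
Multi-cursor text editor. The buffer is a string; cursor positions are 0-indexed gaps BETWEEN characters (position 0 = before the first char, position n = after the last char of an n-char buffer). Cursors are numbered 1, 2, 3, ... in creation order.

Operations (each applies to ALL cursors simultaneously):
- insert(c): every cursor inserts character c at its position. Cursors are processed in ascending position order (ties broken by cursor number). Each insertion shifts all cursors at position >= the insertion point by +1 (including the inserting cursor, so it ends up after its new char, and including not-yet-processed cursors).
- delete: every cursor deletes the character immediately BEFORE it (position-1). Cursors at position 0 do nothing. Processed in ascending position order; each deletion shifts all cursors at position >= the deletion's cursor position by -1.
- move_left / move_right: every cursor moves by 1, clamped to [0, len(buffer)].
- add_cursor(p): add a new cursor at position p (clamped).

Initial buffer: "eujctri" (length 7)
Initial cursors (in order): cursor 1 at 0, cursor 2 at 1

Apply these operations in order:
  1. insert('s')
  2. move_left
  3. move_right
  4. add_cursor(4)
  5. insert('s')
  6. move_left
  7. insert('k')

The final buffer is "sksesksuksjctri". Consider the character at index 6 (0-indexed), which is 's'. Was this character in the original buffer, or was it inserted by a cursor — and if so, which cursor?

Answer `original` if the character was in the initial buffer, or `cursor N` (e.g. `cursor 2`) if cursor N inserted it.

Answer: cursor 2

Derivation:
After op 1 (insert('s')): buffer="sesujctri" (len 9), cursors c1@1 c2@3, authorship 1.2......
After op 2 (move_left): buffer="sesujctri" (len 9), cursors c1@0 c2@2, authorship 1.2......
After op 3 (move_right): buffer="sesujctri" (len 9), cursors c1@1 c2@3, authorship 1.2......
After op 4 (add_cursor(4)): buffer="sesujctri" (len 9), cursors c1@1 c2@3 c3@4, authorship 1.2......
After op 5 (insert('s')): buffer="ssessusjctri" (len 12), cursors c1@2 c2@5 c3@7, authorship 11.22.3.....
After op 6 (move_left): buffer="ssessusjctri" (len 12), cursors c1@1 c2@4 c3@6, authorship 11.22.3.....
After op 7 (insert('k')): buffer="sksesksuksjctri" (len 15), cursors c1@2 c2@6 c3@9, authorship 111.222.33.....
Authorship (.=original, N=cursor N): 1 1 1 . 2 2 2 . 3 3 . . . . .
Index 6: author = 2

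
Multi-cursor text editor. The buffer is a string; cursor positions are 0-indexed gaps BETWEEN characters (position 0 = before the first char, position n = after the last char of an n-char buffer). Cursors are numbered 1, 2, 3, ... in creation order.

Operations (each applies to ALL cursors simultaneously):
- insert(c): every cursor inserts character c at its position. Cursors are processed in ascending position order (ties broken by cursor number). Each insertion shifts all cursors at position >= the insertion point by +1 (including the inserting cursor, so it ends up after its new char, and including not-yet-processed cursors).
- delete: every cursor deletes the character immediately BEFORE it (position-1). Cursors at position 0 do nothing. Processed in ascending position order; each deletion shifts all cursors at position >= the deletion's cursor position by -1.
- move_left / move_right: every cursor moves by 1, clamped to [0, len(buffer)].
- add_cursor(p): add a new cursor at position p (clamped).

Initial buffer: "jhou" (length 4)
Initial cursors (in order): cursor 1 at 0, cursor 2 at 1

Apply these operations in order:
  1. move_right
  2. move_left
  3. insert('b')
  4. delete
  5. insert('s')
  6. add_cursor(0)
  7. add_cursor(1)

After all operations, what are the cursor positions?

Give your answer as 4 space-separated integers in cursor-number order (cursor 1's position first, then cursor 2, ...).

Answer: 1 3 0 1

Derivation:
After op 1 (move_right): buffer="jhou" (len 4), cursors c1@1 c2@2, authorship ....
After op 2 (move_left): buffer="jhou" (len 4), cursors c1@0 c2@1, authorship ....
After op 3 (insert('b')): buffer="bjbhou" (len 6), cursors c1@1 c2@3, authorship 1.2...
After op 4 (delete): buffer="jhou" (len 4), cursors c1@0 c2@1, authorship ....
After op 5 (insert('s')): buffer="sjshou" (len 6), cursors c1@1 c2@3, authorship 1.2...
After op 6 (add_cursor(0)): buffer="sjshou" (len 6), cursors c3@0 c1@1 c2@3, authorship 1.2...
After op 7 (add_cursor(1)): buffer="sjshou" (len 6), cursors c3@0 c1@1 c4@1 c2@3, authorship 1.2...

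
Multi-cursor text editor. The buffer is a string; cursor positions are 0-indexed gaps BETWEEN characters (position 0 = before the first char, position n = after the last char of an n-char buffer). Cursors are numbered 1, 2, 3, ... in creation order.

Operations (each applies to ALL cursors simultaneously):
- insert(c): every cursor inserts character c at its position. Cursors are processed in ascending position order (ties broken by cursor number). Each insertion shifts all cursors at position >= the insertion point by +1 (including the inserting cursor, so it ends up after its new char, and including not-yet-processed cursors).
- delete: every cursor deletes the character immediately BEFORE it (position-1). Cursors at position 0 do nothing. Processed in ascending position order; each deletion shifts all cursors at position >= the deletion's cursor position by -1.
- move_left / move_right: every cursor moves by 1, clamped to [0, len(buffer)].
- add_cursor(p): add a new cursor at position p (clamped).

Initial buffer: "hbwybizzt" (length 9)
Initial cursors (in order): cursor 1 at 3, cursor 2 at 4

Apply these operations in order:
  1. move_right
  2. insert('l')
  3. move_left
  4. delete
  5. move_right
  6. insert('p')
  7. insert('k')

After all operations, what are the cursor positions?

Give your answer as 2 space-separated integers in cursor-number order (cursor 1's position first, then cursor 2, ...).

Answer: 6 9

Derivation:
After op 1 (move_right): buffer="hbwybizzt" (len 9), cursors c1@4 c2@5, authorship .........
After op 2 (insert('l')): buffer="hbwylblizzt" (len 11), cursors c1@5 c2@7, authorship ....1.2....
After op 3 (move_left): buffer="hbwylblizzt" (len 11), cursors c1@4 c2@6, authorship ....1.2....
After op 4 (delete): buffer="hbwllizzt" (len 9), cursors c1@3 c2@4, authorship ...12....
After op 5 (move_right): buffer="hbwllizzt" (len 9), cursors c1@4 c2@5, authorship ...12....
After op 6 (insert('p')): buffer="hbwlplpizzt" (len 11), cursors c1@5 c2@7, authorship ...1122....
After op 7 (insert('k')): buffer="hbwlpklpkizzt" (len 13), cursors c1@6 c2@9, authorship ...111222....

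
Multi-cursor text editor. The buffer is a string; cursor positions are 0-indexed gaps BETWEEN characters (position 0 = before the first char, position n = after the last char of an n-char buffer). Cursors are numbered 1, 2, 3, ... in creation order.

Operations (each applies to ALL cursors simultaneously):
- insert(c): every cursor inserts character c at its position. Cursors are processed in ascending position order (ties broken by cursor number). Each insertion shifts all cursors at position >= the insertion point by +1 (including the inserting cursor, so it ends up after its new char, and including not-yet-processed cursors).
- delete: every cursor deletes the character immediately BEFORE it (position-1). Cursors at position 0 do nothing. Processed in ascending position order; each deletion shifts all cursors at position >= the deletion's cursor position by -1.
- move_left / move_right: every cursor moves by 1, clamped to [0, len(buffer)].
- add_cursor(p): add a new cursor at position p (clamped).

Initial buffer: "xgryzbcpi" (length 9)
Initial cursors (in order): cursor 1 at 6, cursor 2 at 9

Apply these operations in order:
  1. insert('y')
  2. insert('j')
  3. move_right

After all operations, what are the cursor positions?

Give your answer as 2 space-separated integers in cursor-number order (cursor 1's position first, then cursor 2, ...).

After op 1 (insert('y')): buffer="xgryzbycpiy" (len 11), cursors c1@7 c2@11, authorship ......1...2
After op 2 (insert('j')): buffer="xgryzbyjcpiyj" (len 13), cursors c1@8 c2@13, authorship ......11...22
After op 3 (move_right): buffer="xgryzbyjcpiyj" (len 13), cursors c1@9 c2@13, authorship ......11...22

Answer: 9 13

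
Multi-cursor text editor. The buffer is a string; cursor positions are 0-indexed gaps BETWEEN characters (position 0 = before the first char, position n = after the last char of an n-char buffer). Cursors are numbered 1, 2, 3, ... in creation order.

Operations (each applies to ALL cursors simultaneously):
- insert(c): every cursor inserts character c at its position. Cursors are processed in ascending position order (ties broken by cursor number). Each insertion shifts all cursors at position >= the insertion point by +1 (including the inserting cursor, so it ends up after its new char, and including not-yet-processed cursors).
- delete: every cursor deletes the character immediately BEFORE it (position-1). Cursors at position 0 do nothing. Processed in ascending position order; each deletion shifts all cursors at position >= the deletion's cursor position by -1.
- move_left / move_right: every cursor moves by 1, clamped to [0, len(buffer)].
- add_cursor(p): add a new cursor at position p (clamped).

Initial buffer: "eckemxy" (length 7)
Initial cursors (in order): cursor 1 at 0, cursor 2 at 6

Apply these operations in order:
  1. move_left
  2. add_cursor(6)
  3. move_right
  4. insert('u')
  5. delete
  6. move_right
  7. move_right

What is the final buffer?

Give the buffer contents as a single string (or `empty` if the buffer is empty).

Answer: eckemxy

Derivation:
After op 1 (move_left): buffer="eckemxy" (len 7), cursors c1@0 c2@5, authorship .......
After op 2 (add_cursor(6)): buffer="eckemxy" (len 7), cursors c1@0 c2@5 c3@6, authorship .......
After op 3 (move_right): buffer="eckemxy" (len 7), cursors c1@1 c2@6 c3@7, authorship .......
After op 4 (insert('u')): buffer="euckemxuyu" (len 10), cursors c1@2 c2@8 c3@10, authorship .1.....2.3
After op 5 (delete): buffer="eckemxy" (len 7), cursors c1@1 c2@6 c3@7, authorship .......
After op 6 (move_right): buffer="eckemxy" (len 7), cursors c1@2 c2@7 c3@7, authorship .......
After op 7 (move_right): buffer="eckemxy" (len 7), cursors c1@3 c2@7 c3@7, authorship .......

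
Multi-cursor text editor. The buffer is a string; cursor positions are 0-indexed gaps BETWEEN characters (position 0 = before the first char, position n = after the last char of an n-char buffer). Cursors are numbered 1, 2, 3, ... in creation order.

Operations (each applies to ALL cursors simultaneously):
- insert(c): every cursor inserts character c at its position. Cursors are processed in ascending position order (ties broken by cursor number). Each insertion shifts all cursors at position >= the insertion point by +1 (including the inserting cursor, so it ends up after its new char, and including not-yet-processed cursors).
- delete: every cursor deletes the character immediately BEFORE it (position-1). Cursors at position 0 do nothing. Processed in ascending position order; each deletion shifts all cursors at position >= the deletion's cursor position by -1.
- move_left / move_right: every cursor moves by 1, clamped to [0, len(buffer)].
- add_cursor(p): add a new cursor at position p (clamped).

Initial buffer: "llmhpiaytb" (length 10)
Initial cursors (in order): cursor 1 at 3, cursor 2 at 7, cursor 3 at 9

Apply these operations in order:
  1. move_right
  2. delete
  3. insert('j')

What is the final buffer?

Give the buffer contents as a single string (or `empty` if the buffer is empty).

After op 1 (move_right): buffer="llmhpiaytb" (len 10), cursors c1@4 c2@8 c3@10, authorship ..........
After op 2 (delete): buffer="llmpiat" (len 7), cursors c1@3 c2@6 c3@7, authorship .......
After op 3 (insert('j')): buffer="llmjpiajtj" (len 10), cursors c1@4 c2@8 c3@10, authorship ...1...2.3

Answer: llmjpiajtj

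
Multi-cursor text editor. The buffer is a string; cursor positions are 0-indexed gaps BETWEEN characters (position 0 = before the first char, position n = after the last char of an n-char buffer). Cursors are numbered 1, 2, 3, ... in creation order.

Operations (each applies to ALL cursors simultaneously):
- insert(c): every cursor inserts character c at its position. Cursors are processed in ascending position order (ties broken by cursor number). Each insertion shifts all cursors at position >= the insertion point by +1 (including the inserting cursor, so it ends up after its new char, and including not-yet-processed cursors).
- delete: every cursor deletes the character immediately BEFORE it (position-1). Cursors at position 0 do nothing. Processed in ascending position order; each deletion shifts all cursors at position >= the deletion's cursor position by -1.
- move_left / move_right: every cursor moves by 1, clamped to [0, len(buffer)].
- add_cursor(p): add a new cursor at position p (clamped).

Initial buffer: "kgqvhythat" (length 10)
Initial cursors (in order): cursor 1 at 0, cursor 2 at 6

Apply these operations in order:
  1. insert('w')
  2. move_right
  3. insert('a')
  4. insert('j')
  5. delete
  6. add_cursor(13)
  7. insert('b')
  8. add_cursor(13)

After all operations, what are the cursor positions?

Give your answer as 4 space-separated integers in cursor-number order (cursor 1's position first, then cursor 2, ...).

After op 1 (insert('w')): buffer="wkgqvhywthat" (len 12), cursors c1@1 c2@8, authorship 1......2....
After op 2 (move_right): buffer="wkgqvhywthat" (len 12), cursors c1@2 c2@9, authorship 1......2....
After op 3 (insert('a')): buffer="wkagqvhywtahat" (len 14), cursors c1@3 c2@11, authorship 1.1.....2.2...
After op 4 (insert('j')): buffer="wkajgqvhywtajhat" (len 16), cursors c1@4 c2@13, authorship 1.11.....2.22...
After op 5 (delete): buffer="wkagqvhywtahat" (len 14), cursors c1@3 c2@11, authorship 1.1.....2.2...
After op 6 (add_cursor(13)): buffer="wkagqvhywtahat" (len 14), cursors c1@3 c2@11 c3@13, authorship 1.1.....2.2...
After op 7 (insert('b')): buffer="wkabgqvhywtabhabt" (len 17), cursors c1@4 c2@13 c3@16, authorship 1.11.....2.22..3.
After op 8 (add_cursor(13)): buffer="wkabgqvhywtabhabt" (len 17), cursors c1@4 c2@13 c4@13 c3@16, authorship 1.11.....2.22..3.

Answer: 4 13 16 13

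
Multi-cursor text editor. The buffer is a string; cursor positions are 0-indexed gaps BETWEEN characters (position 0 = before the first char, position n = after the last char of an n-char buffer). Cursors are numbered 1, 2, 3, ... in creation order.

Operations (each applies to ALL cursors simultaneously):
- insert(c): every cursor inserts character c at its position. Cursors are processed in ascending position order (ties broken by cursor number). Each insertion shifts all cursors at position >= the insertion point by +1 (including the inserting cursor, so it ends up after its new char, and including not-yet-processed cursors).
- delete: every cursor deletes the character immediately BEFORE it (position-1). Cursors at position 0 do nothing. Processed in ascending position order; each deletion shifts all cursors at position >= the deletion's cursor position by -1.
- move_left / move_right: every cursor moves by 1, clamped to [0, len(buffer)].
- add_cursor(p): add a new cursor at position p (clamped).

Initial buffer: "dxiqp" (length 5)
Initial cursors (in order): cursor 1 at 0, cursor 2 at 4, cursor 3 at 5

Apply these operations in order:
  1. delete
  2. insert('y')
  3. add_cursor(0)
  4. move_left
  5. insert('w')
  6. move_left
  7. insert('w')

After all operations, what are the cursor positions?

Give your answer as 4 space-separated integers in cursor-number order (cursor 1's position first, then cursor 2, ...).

Answer: 3 12 12 3

Derivation:
After op 1 (delete): buffer="dxi" (len 3), cursors c1@0 c2@3 c3@3, authorship ...
After op 2 (insert('y')): buffer="ydxiyy" (len 6), cursors c1@1 c2@6 c3@6, authorship 1...23
After op 3 (add_cursor(0)): buffer="ydxiyy" (len 6), cursors c4@0 c1@1 c2@6 c3@6, authorship 1...23
After op 4 (move_left): buffer="ydxiyy" (len 6), cursors c1@0 c4@0 c2@5 c3@5, authorship 1...23
After op 5 (insert('w')): buffer="wwydxiywwy" (len 10), cursors c1@2 c4@2 c2@9 c3@9, authorship 141...2233
After op 6 (move_left): buffer="wwydxiywwy" (len 10), cursors c1@1 c4@1 c2@8 c3@8, authorship 141...2233
After op 7 (insert('w')): buffer="wwwwydxiywwwwy" (len 14), cursors c1@3 c4@3 c2@12 c3@12, authorship 11441...222333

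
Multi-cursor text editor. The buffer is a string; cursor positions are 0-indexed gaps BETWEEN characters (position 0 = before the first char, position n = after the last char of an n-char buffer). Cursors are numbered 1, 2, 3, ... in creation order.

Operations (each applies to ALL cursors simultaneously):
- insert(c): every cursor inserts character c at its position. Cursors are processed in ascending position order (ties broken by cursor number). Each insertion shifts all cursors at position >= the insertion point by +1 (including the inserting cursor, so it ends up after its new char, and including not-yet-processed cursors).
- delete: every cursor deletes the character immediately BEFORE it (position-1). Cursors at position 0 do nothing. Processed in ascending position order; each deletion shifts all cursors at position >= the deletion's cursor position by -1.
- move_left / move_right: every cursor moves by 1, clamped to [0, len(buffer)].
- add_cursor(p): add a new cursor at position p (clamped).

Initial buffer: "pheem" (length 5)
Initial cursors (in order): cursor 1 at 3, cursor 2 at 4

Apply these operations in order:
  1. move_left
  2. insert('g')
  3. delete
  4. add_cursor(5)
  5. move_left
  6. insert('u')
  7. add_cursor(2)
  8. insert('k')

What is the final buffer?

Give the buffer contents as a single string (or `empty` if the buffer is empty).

Answer: pukkhukeeukm

Derivation:
After op 1 (move_left): buffer="pheem" (len 5), cursors c1@2 c2@3, authorship .....
After op 2 (insert('g')): buffer="phgegem" (len 7), cursors c1@3 c2@5, authorship ..1.2..
After op 3 (delete): buffer="pheem" (len 5), cursors c1@2 c2@3, authorship .....
After op 4 (add_cursor(5)): buffer="pheem" (len 5), cursors c1@2 c2@3 c3@5, authorship .....
After op 5 (move_left): buffer="pheem" (len 5), cursors c1@1 c2@2 c3@4, authorship .....
After op 6 (insert('u')): buffer="puhueeum" (len 8), cursors c1@2 c2@4 c3@7, authorship .1.2..3.
After op 7 (add_cursor(2)): buffer="puhueeum" (len 8), cursors c1@2 c4@2 c2@4 c3@7, authorship .1.2..3.
After op 8 (insert('k')): buffer="pukkhukeeukm" (len 12), cursors c1@4 c4@4 c2@7 c3@11, authorship .114.22..33.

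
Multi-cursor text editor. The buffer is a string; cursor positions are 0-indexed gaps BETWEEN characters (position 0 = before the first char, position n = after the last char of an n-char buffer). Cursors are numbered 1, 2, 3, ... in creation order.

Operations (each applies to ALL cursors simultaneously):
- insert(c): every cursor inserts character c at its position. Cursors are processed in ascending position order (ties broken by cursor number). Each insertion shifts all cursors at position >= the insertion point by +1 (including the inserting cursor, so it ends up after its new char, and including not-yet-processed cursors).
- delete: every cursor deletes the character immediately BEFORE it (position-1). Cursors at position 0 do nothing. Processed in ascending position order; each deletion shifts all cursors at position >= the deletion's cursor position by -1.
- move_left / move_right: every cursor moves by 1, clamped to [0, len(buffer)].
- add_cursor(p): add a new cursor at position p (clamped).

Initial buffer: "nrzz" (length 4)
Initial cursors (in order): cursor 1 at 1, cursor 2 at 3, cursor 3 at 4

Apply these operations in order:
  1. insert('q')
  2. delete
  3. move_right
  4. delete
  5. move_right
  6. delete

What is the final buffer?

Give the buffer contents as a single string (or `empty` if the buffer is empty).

After op 1 (insert('q')): buffer="nqrzqzq" (len 7), cursors c1@2 c2@5 c3@7, authorship .1..2.3
After op 2 (delete): buffer="nrzz" (len 4), cursors c1@1 c2@3 c3@4, authorship ....
After op 3 (move_right): buffer="nrzz" (len 4), cursors c1@2 c2@4 c3@4, authorship ....
After op 4 (delete): buffer="n" (len 1), cursors c1@1 c2@1 c3@1, authorship .
After op 5 (move_right): buffer="n" (len 1), cursors c1@1 c2@1 c3@1, authorship .
After op 6 (delete): buffer="" (len 0), cursors c1@0 c2@0 c3@0, authorship 

Answer: empty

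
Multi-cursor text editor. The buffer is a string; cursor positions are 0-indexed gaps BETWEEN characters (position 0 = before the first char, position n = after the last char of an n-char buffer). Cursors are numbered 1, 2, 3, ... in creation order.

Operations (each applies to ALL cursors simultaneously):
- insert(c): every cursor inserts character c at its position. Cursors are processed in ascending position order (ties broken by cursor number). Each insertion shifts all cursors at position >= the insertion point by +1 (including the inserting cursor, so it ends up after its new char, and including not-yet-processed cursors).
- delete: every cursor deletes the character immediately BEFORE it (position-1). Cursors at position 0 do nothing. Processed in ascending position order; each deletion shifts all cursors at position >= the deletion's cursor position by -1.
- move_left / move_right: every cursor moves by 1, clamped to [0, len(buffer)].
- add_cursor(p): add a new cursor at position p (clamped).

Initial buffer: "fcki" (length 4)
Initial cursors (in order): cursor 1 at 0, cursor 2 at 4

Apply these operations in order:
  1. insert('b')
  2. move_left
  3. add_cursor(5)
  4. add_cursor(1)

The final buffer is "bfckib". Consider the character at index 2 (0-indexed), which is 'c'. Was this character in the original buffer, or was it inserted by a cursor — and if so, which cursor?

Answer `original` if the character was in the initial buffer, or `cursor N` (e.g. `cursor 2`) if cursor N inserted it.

After op 1 (insert('b')): buffer="bfckib" (len 6), cursors c1@1 c2@6, authorship 1....2
After op 2 (move_left): buffer="bfckib" (len 6), cursors c1@0 c2@5, authorship 1....2
After op 3 (add_cursor(5)): buffer="bfckib" (len 6), cursors c1@0 c2@5 c3@5, authorship 1....2
After op 4 (add_cursor(1)): buffer="bfckib" (len 6), cursors c1@0 c4@1 c2@5 c3@5, authorship 1....2
Authorship (.=original, N=cursor N): 1 . . . . 2
Index 2: author = original

Answer: original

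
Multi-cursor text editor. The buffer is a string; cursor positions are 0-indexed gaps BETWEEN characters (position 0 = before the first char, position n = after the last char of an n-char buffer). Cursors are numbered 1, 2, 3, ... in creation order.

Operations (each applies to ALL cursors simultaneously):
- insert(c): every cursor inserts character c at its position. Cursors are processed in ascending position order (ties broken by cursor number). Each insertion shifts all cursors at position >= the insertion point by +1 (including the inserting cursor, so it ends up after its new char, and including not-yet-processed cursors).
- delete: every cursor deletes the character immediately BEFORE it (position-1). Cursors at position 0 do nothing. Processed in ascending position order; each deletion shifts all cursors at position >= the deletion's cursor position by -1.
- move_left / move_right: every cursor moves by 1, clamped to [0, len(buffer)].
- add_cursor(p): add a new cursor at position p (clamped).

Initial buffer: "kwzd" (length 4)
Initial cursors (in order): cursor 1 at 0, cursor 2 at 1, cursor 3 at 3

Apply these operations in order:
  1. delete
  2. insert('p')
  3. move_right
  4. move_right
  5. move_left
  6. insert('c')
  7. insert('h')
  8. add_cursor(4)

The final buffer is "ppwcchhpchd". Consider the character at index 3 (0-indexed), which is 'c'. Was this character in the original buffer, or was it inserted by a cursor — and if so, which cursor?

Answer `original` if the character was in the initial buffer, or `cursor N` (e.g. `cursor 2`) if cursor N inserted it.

After op 1 (delete): buffer="wd" (len 2), cursors c1@0 c2@0 c3@1, authorship ..
After op 2 (insert('p')): buffer="ppwpd" (len 5), cursors c1@2 c2@2 c3@4, authorship 12.3.
After op 3 (move_right): buffer="ppwpd" (len 5), cursors c1@3 c2@3 c3@5, authorship 12.3.
After op 4 (move_right): buffer="ppwpd" (len 5), cursors c1@4 c2@4 c3@5, authorship 12.3.
After op 5 (move_left): buffer="ppwpd" (len 5), cursors c1@3 c2@3 c3@4, authorship 12.3.
After op 6 (insert('c')): buffer="ppwccpcd" (len 8), cursors c1@5 c2@5 c3@7, authorship 12.1233.
After op 7 (insert('h')): buffer="ppwcchhpchd" (len 11), cursors c1@7 c2@7 c3@10, authorship 12.1212333.
After op 8 (add_cursor(4)): buffer="ppwcchhpchd" (len 11), cursors c4@4 c1@7 c2@7 c3@10, authorship 12.1212333.
Authorship (.=original, N=cursor N): 1 2 . 1 2 1 2 3 3 3 .
Index 3: author = 1

Answer: cursor 1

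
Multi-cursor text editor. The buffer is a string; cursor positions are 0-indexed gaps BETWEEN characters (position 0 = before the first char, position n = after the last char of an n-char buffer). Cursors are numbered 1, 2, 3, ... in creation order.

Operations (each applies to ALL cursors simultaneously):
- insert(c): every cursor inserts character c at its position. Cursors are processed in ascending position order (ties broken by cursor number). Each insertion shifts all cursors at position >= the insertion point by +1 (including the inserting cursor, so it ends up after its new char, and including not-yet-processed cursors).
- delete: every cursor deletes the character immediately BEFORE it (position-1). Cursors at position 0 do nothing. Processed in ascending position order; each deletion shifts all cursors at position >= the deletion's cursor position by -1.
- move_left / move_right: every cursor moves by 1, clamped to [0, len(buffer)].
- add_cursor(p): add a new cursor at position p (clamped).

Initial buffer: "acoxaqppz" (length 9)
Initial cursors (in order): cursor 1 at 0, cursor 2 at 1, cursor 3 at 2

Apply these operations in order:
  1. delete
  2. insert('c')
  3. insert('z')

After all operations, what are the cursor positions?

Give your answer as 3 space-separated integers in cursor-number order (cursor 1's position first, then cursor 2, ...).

Answer: 6 6 6

Derivation:
After op 1 (delete): buffer="oxaqppz" (len 7), cursors c1@0 c2@0 c3@0, authorship .......
After op 2 (insert('c')): buffer="cccoxaqppz" (len 10), cursors c1@3 c2@3 c3@3, authorship 123.......
After op 3 (insert('z')): buffer="ccczzzoxaqppz" (len 13), cursors c1@6 c2@6 c3@6, authorship 123123.......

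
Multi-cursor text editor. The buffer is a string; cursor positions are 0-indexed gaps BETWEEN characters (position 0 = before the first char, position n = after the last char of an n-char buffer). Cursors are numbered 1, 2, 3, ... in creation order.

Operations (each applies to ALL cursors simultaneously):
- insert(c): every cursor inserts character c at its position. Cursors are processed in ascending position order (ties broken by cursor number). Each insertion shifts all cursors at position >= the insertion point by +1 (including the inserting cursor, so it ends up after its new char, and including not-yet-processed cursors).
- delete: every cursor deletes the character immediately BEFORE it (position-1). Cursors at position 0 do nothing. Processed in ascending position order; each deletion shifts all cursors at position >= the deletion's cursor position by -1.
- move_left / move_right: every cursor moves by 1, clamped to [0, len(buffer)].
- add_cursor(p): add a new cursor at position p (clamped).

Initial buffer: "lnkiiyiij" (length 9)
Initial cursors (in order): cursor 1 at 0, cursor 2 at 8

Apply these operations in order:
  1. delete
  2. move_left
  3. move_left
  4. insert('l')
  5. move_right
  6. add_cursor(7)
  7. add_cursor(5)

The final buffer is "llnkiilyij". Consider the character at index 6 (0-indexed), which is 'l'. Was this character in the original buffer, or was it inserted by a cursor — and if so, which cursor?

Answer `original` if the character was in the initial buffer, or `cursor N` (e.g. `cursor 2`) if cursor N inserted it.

After op 1 (delete): buffer="lnkiiyij" (len 8), cursors c1@0 c2@7, authorship ........
After op 2 (move_left): buffer="lnkiiyij" (len 8), cursors c1@0 c2@6, authorship ........
After op 3 (move_left): buffer="lnkiiyij" (len 8), cursors c1@0 c2@5, authorship ........
After op 4 (insert('l')): buffer="llnkiilyij" (len 10), cursors c1@1 c2@7, authorship 1.....2...
After op 5 (move_right): buffer="llnkiilyij" (len 10), cursors c1@2 c2@8, authorship 1.....2...
After op 6 (add_cursor(7)): buffer="llnkiilyij" (len 10), cursors c1@2 c3@7 c2@8, authorship 1.....2...
After op 7 (add_cursor(5)): buffer="llnkiilyij" (len 10), cursors c1@2 c4@5 c3@7 c2@8, authorship 1.....2...
Authorship (.=original, N=cursor N): 1 . . . . . 2 . . .
Index 6: author = 2

Answer: cursor 2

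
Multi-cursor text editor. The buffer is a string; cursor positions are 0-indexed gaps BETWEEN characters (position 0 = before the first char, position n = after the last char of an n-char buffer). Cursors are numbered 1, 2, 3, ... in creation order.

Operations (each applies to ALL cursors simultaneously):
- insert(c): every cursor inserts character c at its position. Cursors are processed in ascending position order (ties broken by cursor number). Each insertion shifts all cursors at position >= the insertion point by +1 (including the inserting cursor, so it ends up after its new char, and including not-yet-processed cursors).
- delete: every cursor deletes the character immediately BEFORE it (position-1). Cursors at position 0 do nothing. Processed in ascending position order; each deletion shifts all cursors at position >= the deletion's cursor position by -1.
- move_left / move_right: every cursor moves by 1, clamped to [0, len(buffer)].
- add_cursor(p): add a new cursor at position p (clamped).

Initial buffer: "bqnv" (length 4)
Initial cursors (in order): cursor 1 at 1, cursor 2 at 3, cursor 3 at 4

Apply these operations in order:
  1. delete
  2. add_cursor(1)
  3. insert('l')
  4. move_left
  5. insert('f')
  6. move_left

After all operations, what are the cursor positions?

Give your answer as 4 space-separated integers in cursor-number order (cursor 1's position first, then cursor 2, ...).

Answer: 0 7 7 7

Derivation:
After op 1 (delete): buffer="q" (len 1), cursors c1@0 c2@1 c3@1, authorship .
After op 2 (add_cursor(1)): buffer="q" (len 1), cursors c1@0 c2@1 c3@1 c4@1, authorship .
After op 3 (insert('l')): buffer="lqlll" (len 5), cursors c1@1 c2@5 c3@5 c4@5, authorship 1.234
After op 4 (move_left): buffer="lqlll" (len 5), cursors c1@0 c2@4 c3@4 c4@4, authorship 1.234
After op 5 (insert('f')): buffer="flqllfffl" (len 9), cursors c1@1 c2@8 c3@8 c4@8, authorship 11.232344
After op 6 (move_left): buffer="flqllfffl" (len 9), cursors c1@0 c2@7 c3@7 c4@7, authorship 11.232344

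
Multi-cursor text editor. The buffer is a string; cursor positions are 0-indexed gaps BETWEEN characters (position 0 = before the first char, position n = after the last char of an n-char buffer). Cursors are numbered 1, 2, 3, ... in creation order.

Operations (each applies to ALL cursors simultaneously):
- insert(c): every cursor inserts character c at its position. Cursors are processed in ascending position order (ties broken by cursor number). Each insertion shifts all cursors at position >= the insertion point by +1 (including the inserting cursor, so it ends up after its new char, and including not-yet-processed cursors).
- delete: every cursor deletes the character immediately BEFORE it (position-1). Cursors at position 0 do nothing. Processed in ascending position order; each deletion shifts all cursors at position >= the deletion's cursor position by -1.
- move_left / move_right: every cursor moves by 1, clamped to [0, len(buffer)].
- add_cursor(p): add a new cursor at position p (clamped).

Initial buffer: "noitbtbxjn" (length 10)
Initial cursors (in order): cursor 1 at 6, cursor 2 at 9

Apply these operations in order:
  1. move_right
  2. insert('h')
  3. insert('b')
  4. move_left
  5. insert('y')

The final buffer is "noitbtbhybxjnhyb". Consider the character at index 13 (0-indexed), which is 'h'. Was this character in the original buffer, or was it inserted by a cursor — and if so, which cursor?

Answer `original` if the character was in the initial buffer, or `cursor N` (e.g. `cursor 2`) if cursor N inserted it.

Answer: cursor 2

Derivation:
After op 1 (move_right): buffer="noitbtbxjn" (len 10), cursors c1@7 c2@10, authorship ..........
After op 2 (insert('h')): buffer="noitbtbhxjnh" (len 12), cursors c1@8 c2@12, authorship .......1...2
After op 3 (insert('b')): buffer="noitbtbhbxjnhb" (len 14), cursors c1@9 c2@14, authorship .......11...22
After op 4 (move_left): buffer="noitbtbhbxjnhb" (len 14), cursors c1@8 c2@13, authorship .......11...22
After op 5 (insert('y')): buffer="noitbtbhybxjnhyb" (len 16), cursors c1@9 c2@15, authorship .......111...222
Authorship (.=original, N=cursor N): . . . . . . . 1 1 1 . . . 2 2 2
Index 13: author = 2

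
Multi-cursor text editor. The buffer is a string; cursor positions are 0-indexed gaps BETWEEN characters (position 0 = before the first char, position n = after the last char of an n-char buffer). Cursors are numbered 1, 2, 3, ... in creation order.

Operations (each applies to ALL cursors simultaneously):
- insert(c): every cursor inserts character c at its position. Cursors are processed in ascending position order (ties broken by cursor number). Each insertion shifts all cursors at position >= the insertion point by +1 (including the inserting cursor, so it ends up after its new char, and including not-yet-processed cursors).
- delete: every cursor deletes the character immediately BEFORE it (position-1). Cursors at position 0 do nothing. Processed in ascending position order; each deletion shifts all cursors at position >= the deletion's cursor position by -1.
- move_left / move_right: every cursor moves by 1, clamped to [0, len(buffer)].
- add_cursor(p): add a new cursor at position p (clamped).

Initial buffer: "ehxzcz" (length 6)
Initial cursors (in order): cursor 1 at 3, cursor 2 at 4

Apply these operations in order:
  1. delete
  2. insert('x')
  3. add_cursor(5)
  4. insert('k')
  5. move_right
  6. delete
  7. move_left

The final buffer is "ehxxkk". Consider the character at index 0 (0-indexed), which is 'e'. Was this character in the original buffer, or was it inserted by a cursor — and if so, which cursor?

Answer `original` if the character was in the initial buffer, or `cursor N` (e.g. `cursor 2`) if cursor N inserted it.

After op 1 (delete): buffer="ehcz" (len 4), cursors c1@2 c2@2, authorship ....
After op 2 (insert('x')): buffer="ehxxcz" (len 6), cursors c1@4 c2@4, authorship ..12..
After op 3 (add_cursor(5)): buffer="ehxxcz" (len 6), cursors c1@4 c2@4 c3@5, authorship ..12..
After op 4 (insert('k')): buffer="ehxxkkckz" (len 9), cursors c1@6 c2@6 c3@8, authorship ..1212.3.
After op 5 (move_right): buffer="ehxxkkckz" (len 9), cursors c1@7 c2@7 c3@9, authorship ..1212.3.
After op 6 (delete): buffer="ehxxkk" (len 6), cursors c1@5 c2@5 c3@6, authorship ..1213
After op 7 (move_left): buffer="ehxxkk" (len 6), cursors c1@4 c2@4 c3@5, authorship ..1213
Authorship (.=original, N=cursor N): . . 1 2 1 3
Index 0: author = original

Answer: original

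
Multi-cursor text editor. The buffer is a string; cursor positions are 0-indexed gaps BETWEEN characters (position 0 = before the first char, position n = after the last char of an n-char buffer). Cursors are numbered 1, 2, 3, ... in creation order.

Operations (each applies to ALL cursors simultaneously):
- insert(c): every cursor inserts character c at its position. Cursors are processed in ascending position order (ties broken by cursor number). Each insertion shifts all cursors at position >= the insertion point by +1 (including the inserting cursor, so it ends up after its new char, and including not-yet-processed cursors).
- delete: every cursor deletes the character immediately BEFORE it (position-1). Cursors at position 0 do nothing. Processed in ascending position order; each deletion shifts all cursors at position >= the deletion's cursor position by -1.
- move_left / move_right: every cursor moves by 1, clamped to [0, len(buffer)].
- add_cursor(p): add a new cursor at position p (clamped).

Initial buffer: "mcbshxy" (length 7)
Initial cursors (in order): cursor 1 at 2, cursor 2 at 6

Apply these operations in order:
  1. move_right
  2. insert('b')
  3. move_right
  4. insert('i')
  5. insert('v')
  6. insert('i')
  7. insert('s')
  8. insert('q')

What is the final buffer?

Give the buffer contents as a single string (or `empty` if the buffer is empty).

Answer: mcbbsivisqhxybivisq

Derivation:
After op 1 (move_right): buffer="mcbshxy" (len 7), cursors c1@3 c2@7, authorship .......
After op 2 (insert('b')): buffer="mcbbshxyb" (len 9), cursors c1@4 c2@9, authorship ...1....2
After op 3 (move_right): buffer="mcbbshxyb" (len 9), cursors c1@5 c2@9, authorship ...1....2
After op 4 (insert('i')): buffer="mcbbsihxybi" (len 11), cursors c1@6 c2@11, authorship ...1.1...22
After op 5 (insert('v')): buffer="mcbbsivhxybiv" (len 13), cursors c1@7 c2@13, authorship ...1.11...222
After op 6 (insert('i')): buffer="mcbbsivihxybivi" (len 15), cursors c1@8 c2@15, authorship ...1.111...2222
After op 7 (insert('s')): buffer="mcbbsivishxybivis" (len 17), cursors c1@9 c2@17, authorship ...1.1111...22222
After op 8 (insert('q')): buffer="mcbbsivisqhxybivisq" (len 19), cursors c1@10 c2@19, authorship ...1.11111...222222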